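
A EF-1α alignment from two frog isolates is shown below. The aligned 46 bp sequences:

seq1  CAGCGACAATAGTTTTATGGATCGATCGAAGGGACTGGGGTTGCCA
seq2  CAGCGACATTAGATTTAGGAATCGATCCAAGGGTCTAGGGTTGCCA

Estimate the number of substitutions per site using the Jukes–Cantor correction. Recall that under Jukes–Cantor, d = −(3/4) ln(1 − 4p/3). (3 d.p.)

0.170

The sequences differ at 7 of 46 sites (9, 13, 18, 20, 28, 34, 37), so p = 7/46 ≈ 0.152174.
d = −(3/4) ln(1 − 4p/3) = −0.75 ln(1 − 0.202899) = −0.75 ln(0.797101)
  = −0.75 × (-0.226774) = 0.170081 substitutions/site.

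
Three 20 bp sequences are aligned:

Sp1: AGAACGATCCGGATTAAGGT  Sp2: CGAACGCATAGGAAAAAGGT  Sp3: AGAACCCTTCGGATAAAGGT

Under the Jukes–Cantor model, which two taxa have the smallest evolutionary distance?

Sp1 and Sp3

Sp1–Sp2: 7/20 differ, p = 0.350, d = 0.471.
Sp1–Sp3: 4/20 differ, p = 0.200, d = 0.233.
Sp2–Sp3: 5/20 differ, p = 0.250, d = 0.304.
The smallest distance is between Sp1 and Sp3.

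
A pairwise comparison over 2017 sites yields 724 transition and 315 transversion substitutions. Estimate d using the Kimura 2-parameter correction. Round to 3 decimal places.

1.130

P = 724/2017 ≈ 0.358949 and Q = 315/2017 ≈ 0.156173.
Under the Kimura two-parameter model, d = −½ ln(1 − 2P − Q) − ¼ ln(1 − 2Q).
1 − 2P − Q = 0.125929, giving −½ ln(0.125929) = 1.036019.
1 − 2Q = 0.687654, giving −¼ ln(0.687654) = 0.093617.
d = 1.036019 + 0.093617 = 1.129636.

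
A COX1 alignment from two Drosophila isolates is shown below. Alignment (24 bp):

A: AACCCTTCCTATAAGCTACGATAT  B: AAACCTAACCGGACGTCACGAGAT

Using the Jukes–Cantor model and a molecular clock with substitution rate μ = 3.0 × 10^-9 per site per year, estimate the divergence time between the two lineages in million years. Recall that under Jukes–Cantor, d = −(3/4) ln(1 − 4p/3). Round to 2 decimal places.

The sequences differ at 10 of 24 sites (3, 7, 8, 10, 11, 12, 14, 16, 17, 22), so p = 10/24 ≈ 0.416667.
d = −(3/4) ln(1 − 4p/3) = −0.75 ln(1 − 0.555556) = −0.75 ln(0.444444)
  = −0.75 × (-0.810931) = 0.608198 substitutions/site.
Under a molecular clock d = 2μt, so t = d/(2μ) = 0.608198 / (2 × 3.0 × 10^-9) = 101.37 million years.

101.37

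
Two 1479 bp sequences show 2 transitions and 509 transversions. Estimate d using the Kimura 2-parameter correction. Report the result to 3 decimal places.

P = 2/1479 ≈ 0.001352 and Q = 509/1479 ≈ 0.344151.
Under the Kimura two-parameter model, d = −½ ln(1 − 2P − Q) − ¼ ln(1 − 2Q).
1 − 2P − Q = 0.653145, giving −½ ln(0.653145) = 0.212978.
1 − 2Q = 0.311698, giving −¼ ln(0.311698) = 0.291430.
d = 0.212978 + 0.291430 = 0.504408.

0.504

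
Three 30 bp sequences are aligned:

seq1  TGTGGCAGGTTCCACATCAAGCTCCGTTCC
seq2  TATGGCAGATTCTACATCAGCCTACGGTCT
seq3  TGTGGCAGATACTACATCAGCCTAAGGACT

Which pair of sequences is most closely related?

seq1–seq2: 8/30 differ, p = 0.267, d = 0.330.
seq1–seq3: 10/30 differ, p = 0.333, d = 0.441.
seq2–seq3: 4/30 differ, p = 0.133, d = 0.147.
The smallest distance is between seq2 and seq3.

seq2 and seq3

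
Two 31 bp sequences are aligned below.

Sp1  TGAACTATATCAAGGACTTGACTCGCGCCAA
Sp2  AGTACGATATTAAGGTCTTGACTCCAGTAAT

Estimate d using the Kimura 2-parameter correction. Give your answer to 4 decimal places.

0.4263

Of 31 sites, 2 differences are transitions and 8 are transversions, so P = 2/31 ≈ 0.064516 and Q = 8/31 ≈ 0.258065.
Under the Kimura two-parameter model, d = −½ ln(1 − 2P − Q) − ¼ ln(1 − 2Q).
1 − 2P − Q = 0.612903, giving −½ ln(0.612903) = 0.244774.
1 − 2Q = 0.48387, giving −¼ ln(0.48387) = 0.181485.
d = 0.244774 + 0.181485 = 0.426259.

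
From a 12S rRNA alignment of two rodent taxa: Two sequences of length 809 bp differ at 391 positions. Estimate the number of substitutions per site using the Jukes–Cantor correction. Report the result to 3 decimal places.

0.775

p = 391/809 ≈ 0.483313.
d = −(3/4) ln(1 − 4p/3) = −0.75 ln(1 − 0.644417) = −0.75 ln(0.355583)
  = −0.75 × (-1.033997) = 0.775498 substitutions/site.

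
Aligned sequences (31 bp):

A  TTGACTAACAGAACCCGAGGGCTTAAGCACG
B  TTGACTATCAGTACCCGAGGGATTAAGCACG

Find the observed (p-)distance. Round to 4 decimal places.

0.0968

The sequences differ at 3 of 31 positions (sites 8, 12, 22).
p = 3/31 = 0.096774… ≈ 0.0968 (to 4 d.p.).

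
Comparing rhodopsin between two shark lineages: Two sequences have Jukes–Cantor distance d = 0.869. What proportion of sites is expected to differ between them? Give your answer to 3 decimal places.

p = (3/4)(1 − e^(−4d/3)) = 0.75 × (1 − e^(-1.158667)) = 0.75 × (1 − 0.313904) = 0.514572.

0.515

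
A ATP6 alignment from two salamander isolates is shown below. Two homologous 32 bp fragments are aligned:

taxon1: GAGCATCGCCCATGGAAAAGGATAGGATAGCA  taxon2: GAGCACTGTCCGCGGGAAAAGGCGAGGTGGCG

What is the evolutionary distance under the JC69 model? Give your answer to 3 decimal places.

The sequences differ at 14 of 32 sites, so p = 14/32 = 0.4375.
d = −(3/4) ln(1 − 4p/3) = −0.75 ln(1 − 0.583333) = −0.75 ln(0.416667)
  = −0.75 × (-0.875468) = 0.656601 substitutions/site.

0.657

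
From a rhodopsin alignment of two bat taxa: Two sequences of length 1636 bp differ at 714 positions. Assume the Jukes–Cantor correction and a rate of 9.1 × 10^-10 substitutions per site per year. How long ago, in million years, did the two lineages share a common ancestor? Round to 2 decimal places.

359.36

p = 714/1636 ≈ 0.43643.
d = −(3/4) ln(1 − 4p/3) = −0.75 ln(1 − 0.581907) = −0.75 ln(0.418093)
  = −0.75 × (-0.872051) = 0.654038 substitutions/site.
Under a molecular clock d = 2μt, so t = d/(2μ) = 0.654038 / (2 × 9.1 × 10^-10) = 359.36 million years.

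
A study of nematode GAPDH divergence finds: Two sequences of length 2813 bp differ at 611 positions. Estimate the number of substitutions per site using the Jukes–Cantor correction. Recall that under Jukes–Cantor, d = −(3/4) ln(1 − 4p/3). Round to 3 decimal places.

0.256

p = 611/2813 ≈ 0.217206.
d = −(3/4) ln(1 − 4p/3) = −0.75 ln(1 − 0.289608) = −0.75 ln(0.710392)
  = −0.75 × (-0.341938) = 0.256454 substitutions/site.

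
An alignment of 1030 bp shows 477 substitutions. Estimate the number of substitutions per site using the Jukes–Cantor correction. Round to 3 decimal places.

p = 477/1030 ≈ 0.463107.
d = −(3/4) ln(1 − 4p/3) = −0.75 ln(1 − 0.617476) = −0.75 ln(0.382524)
  = −0.75 × (-0.960964) = 0.720723 substitutions/site.

0.721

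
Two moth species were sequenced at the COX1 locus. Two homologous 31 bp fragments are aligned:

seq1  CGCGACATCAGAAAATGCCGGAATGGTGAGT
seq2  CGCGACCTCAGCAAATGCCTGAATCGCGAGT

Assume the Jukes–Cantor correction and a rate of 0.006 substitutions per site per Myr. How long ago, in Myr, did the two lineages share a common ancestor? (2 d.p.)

The sequences differ at 5 of 31 sites (7, 12, 20, 25, 27), so p = 5/31 ≈ 0.16129.
d = −(3/4) ln(1 − 4p/3) = −0.75 ln(1 − 0.215053) = −0.75 ln(0.784947)
  = −0.75 × (-0.242139) = 0.181604 substitutions/site.
Under a molecular clock d = 2μt, so t = d/(2μ) = 0.181604 / (2 × 0.006) = 15.13 Myr.

15.13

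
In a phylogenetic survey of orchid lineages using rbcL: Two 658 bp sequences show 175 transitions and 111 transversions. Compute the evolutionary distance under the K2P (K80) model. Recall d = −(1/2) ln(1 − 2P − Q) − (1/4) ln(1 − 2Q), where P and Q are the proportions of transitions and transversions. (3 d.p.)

0.706

P = 175/658 ≈ 0.265957 and Q = 111/658 ≈ 0.168693.
Under the Kimura two-parameter model, d = −½ ln(1 − 2P − Q) − ¼ ln(1 − 2Q).
1 − 2P − Q = 0.299393, giving −½ ln(0.299393) = 0.602999.
1 − 2Q = 0.662614, giving −¼ ln(0.662614) = 0.102891.
d = 0.602999 + 0.102891 = 0.705890.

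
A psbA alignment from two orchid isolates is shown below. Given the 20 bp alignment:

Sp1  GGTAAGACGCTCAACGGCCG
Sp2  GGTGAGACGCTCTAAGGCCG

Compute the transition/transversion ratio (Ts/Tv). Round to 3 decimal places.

0.500

Transitions are A↔G and C↔T; transversions are all other mismatches.
Transitions: 1. Transversions: 2.
R = 1/2 = 0.500.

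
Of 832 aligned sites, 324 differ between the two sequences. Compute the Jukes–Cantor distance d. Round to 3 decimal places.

p = 324/832 ≈ 0.389423.
d = −(3/4) ln(1 − 4p/3) = −0.75 ln(1 − 0.519231) = −0.75 ln(0.480769)
  = −0.75 × (-0.732368) = 0.549276 substitutions/site.

0.549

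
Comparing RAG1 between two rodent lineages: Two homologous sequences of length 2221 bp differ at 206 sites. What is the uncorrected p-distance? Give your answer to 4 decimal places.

p = 206/2221 = 0.092751… ≈ 0.0928 (to 4 d.p.).

0.0928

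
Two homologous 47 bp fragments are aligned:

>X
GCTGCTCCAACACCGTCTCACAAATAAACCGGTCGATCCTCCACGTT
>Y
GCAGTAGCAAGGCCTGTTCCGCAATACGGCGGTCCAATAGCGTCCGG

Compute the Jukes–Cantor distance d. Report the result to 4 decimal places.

The sequences differ at 25 of 47 sites, so p = 25/47 ≈ 0.531915.
d = −(3/4) ln(1 − 4p/3) = −0.75 ln(1 − 0.70922) = −0.75 ln(0.29078)
  = −0.75 × (-1.235188) = 0.926391 substitutions/site.

0.9264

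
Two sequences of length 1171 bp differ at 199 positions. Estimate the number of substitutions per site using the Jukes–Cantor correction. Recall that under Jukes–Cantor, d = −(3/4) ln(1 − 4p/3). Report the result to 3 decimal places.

p = 199/1171 ≈ 0.16994.
d = −(3/4) ln(1 − 4p/3) = −0.75 ln(1 − 0.226587) = −0.75 ln(0.773413)
  = −0.75 × (-0.256942) = 0.192707 substitutions/site.

0.193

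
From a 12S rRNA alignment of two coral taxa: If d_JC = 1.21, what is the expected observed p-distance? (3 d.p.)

0.601

p = (3/4)(1 − e^(−4d/3)) = 0.75 × (1 − e^(-1.613333)) = 0.75 × (1 − 0.199222) = 0.600584.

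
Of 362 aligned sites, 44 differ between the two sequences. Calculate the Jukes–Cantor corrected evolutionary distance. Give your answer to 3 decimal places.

0.133

p = 44/362 ≈ 0.121547.
d = −(3/4) ln(1 − 4p/3) = −0.75 ln(1 − 0.162063) = −0.75 ln(0.837937)
  = −0.75 × (-0.176812) = 0.132609 substitutions/site.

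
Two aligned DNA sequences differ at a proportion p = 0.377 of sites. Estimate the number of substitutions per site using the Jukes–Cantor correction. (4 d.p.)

d = −(3/4) ln(1 − 4p/3) = −0.75 ln(1 − 0.502667) = −0.75 ln(0.497333)
  = −0.75 × (-0.698495) = 0.523871 substitutions/site.

0.5239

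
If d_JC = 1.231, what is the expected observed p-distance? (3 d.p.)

0.605

p = (3/4)(1 − e^(−4d/3)) = 0.75 × (1 − e^(-1.641333)) = 0.75 × (1 − 0.193722) = 0.604709.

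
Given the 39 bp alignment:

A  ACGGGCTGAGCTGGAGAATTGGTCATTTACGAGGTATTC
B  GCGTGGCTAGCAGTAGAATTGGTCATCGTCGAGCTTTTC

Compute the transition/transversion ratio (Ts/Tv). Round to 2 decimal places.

Transitions are A↔G and C↔T; transversions are all other mismatches.
Transitions: 3. Transversions: 9.
R = 3/9 = 0.333333… ≈ 0.33 (to 2 d.p.).

0.33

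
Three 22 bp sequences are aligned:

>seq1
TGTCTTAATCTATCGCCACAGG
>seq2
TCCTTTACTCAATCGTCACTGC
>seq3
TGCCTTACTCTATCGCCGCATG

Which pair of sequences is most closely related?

seq1–seq2: 8/22 differ, p = 0.364, d = 0.497.
seq1–seq3: 4/22 differ, p = 0.182, d = 0.208.
seq2–seq3: 8/22 differ, p = 0.364, d = 0.497.
The smallest distance is between seq1 and seq3.

seq1 and seq3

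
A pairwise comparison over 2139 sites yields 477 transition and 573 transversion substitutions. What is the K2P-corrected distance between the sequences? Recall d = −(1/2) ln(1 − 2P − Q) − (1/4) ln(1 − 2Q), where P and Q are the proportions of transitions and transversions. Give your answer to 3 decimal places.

P = 477/2139 ≈ 0.223001 and Q = 573/2139 ≈ 0.267882.
Under the Kimura two-parameter model, d = −½ ln(1 − 2P − Q) − ¼ ln(1 − 2Q).
1 − 2P − Q = 0.286116, giving −½ ln(0.286116) = 0.625679.
1 − 2Q = 0.464236, giving −¼ ln(0.464236) = 0.191841.
d = 0.625679 + 0.191841 = 0.817520.

0.818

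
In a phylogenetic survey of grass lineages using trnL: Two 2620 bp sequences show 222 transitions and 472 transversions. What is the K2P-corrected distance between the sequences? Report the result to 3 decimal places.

P = 222/2620 ≈ 0.084733 and Q = 472/2620 ≈ 0.180153.
Under the Kimura two-parameter model, d = −½ ln(1 − 2P − Q) − ¼ ln(1 − 2Q).
1 − 2P − Q = 0.650381, giving −½ ln(0.650381) = 0.215098.
1 − 2Q = 0.639694, giving −¼ ln(0.639694) = 0.111691.
d = 0.215098 + 0.111691 = 0.326789.

0.327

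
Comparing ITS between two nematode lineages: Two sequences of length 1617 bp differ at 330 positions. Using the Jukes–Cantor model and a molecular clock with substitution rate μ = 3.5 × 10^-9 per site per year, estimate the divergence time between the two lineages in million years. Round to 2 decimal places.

p = 330/1617 ≈ 0.204082.
d = −(3/4) ln(1 − 4p/3) = −0.75 ln(1 − 0.272109) = −0.75 ln(0.727891)
  = −0.75 × (-0.317604) = 0.238203 substitutions/site.
Under a molecular clock d = 2μt, so t = d/(2μ) = 0.238203 / (2 × 3.5 × 10^-9) = 34.03 million years.

34.03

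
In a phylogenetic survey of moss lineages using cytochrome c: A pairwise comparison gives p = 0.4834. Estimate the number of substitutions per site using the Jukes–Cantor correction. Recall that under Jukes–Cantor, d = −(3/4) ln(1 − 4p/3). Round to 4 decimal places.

d = −(3/4) ln(1 − 4p/3) = −0.75 ln(1 − 0.644533) = −0.75 ln(0.355467)
  = −0.75 × (-1.034323) = 0.775742 substitutions/site.

0.7757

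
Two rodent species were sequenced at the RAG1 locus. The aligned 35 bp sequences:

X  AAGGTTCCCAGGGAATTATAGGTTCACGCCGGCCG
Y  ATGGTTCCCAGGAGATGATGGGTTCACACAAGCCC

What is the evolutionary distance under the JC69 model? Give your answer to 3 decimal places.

0.315

The sequences differ at 9 of 35 sites (2, 13, 14, 17, 20, 28, 30, 31, 35), so p = 9/35 ≈ 0.257143.
d = −(3/4) ln(1 − 4p/3) = −0.75 ln(1 − 0.342857) = −0.75 ln(0.657143)
  = −0.75 × (-0.419854) = 0.314891 substitutions/site.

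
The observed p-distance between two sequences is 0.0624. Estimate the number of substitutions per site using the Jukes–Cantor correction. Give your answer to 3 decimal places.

0.065

d = −(3/4) ln(1 − 4p/3) = −0.75 ln(1 − 0.0832) = −0.75 ln(0.9168)
  = −0.75 × (-0.086866) = 0.065150 substitutions/site.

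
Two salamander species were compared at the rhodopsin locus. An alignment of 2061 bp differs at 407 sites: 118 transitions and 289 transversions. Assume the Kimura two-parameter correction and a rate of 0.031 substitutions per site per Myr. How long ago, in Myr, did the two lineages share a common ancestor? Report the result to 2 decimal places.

P = 118/2061 ≈ 0.057254 and Q = 289/2061 ≈ 0.140223.
Under the Kimura two-parameter model, d = −½ ln(1 − 2P − Q) − ¼ ln(1 − 2Q).
1 − 2P − Q = 0.745269, giving −½ ln(0.745269) = 0.147005.
1 − 2Q = 0.719554, giving −¼ ln(0.719554) = 0.082281.
d = 0.147005 + 0.082281 = 0.229286.
Under a molecular clock d = 2μt, so t = d/(2μ) = 0.229286 / (2 × 0.031) = 3.70 Myr.

3.70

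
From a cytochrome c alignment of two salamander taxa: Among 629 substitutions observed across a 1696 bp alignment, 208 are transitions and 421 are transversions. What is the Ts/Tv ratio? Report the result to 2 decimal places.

0.49

R = 208/421 = 0.494061… ≈ 0.49 (to 2 d.p.).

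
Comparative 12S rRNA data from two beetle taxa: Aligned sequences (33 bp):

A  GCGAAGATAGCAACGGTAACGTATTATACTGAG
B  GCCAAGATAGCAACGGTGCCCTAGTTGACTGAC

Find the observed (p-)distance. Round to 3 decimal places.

0.242

The sequences differ at 8 of 33 positions (sites 3, 18, 19, 21, 24, 26, 27, 33).
p = 8/33 = 0.242424… ≈ 0.242 (to 3 d.p.).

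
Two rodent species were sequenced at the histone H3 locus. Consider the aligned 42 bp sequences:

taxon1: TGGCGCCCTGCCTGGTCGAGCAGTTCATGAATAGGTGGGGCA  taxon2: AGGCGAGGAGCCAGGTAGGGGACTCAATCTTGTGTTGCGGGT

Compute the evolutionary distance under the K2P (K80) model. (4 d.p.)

0.9845

Of 42 sites, 2 differences are transitions and 19 are transversions, so P = 2/42 ≈ 0.047619 and Q = 19/42 ≈ 0.452381.
Under the Kimura two-parameter model, d = −½ ln(1 − 2P − Q) − ¼ ln(1 − 2Q).
1 − 2P − Q = 0.452381, giving −½ ln(0.452381) = 0.396615.
1 − 2Q = 0.095238, giving −¼ ln(0.095238) = 0.587844.
d = 0.396615 + 0.587844 = 0.984459.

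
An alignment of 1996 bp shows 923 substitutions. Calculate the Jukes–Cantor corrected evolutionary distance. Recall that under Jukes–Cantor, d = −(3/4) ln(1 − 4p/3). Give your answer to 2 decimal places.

0.72

p = 923/1996 ≈ 0.462425.
d = −(3/4) ln(1 − 4p/3) = −0.75 ln(1 − 0.616567) = −0.75 ln(0.383433)
  = −0.75 × (-0.958590) = 0.718943 substitutions/site.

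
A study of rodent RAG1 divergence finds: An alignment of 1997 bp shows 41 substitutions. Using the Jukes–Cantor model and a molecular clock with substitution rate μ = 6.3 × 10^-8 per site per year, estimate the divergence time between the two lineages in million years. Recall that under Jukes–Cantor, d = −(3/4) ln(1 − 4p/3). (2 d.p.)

p = 41/1997 ≈ 0.020531.
d = −(3/4) ln(1 − 4p/3) = −0.75 ln(1 − 0.027375) = −0.75 ln(0.972625)
  = −0.75 × (-0.027757) = 0.020818 substitutions/site.
Under a molecular clock d = 2μt, so t = d/(2μ) = 0.020818 / (2 × 6.3 × 10^-8) = 0.17 million years.

0.17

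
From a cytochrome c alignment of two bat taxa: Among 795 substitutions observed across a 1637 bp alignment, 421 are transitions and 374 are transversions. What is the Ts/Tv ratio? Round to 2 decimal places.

1.13

R = 421/374 = 1.125668… ≈ 1.13 (to 2 d.p.).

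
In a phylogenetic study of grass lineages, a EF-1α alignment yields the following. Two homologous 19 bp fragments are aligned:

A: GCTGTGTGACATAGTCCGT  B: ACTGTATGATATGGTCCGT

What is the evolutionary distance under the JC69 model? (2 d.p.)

The sequences differ at 4 of 19 sites (1, 6, 10, 13), so p = 4/19 ≈ 0.210526.
d = −(3/4) ln(1 − 4p/3) = −0.75 ln(1 − 0.280701) = −0.75 ln(0.719299)
  = −0.75 × (-0.329478) = 0.247109 substitutions/site.

0.25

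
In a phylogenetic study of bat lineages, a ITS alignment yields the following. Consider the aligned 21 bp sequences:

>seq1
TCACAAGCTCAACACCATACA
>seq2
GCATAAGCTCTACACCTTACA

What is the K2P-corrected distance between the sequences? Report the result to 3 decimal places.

0.220

Of 21 sites, 1 differences are transitions and 3 are transversions, so P = 1/21 ≈ 0.047619 and Q = 3/21 ≈ 0.142857.
Under the Kimura two-parameter model, d = −½ ln(1 − 2P − Q) − ¼ ln(1 − 2Q).
1 − 2P − Q = 0.761905, giving −½ ln(0.761905) = 0.135967.
1 − 2Q = 0.714286, giving −¼ ln(0.714286) = 0.084118.
d = 0.135967 + 0.084118 = 0.220085.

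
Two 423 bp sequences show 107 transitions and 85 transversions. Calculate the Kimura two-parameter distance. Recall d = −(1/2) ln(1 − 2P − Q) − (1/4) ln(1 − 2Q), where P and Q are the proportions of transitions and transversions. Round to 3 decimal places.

0.742

P = 107/423 ≈ 0.252955 and Q = 85/423 ≈ 0.200946.
Under the Kimura two-parameter model, d = −½ ln(1 − 2P − Q) − ¼ ln(1 − 2Q).
1 − 2P − Q = 0.293144, giving −½ ln(0.293144) = 0.613546.
1 − 2Q = 0.598108, giving −¼ ln(0.598108) = 0.128496.
d = 0.613546 + 0.128496 = 0.742042.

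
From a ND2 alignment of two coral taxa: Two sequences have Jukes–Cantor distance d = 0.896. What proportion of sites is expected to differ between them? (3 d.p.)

0.523

p = (3/4)(1 − e^(−4d/3)) = 0.75 × (1 − e^(-1.194667)) = 0.75 × (1 − 0.302805) = 0.522896.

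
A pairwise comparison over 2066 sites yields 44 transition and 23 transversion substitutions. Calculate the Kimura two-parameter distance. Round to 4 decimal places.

0.0332

P = 44/2066 ≈ 0.021297 and Q = 23/2066 ≈ 0.011133.
Under the Kimura two-parameter model, d = −½ ln(1 − 2P − Q) − ¼ ln(1 − 2Q).
1 − 2P − Q = 0.946273, giving −½ ln(0.946273) = 0.027612.
1 − 2Q = 0.977734, giving −¼ ln(0.977734) = 0.005629.
d = 0.027612 + 0.005629 = 0.033241.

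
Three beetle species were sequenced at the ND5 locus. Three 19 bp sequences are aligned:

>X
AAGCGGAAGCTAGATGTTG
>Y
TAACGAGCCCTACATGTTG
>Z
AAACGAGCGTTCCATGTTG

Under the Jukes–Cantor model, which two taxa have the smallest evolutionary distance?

Y and Z

X–Y: 7/19 differ, p = 0.368, d = 0.507.
X–Z: 7/19 differ, p = 0.368, d = 0.507.
Y–Z: 4/19 differ, p = 0.211, d = 0.247.
The smallest distance is between Y and Z.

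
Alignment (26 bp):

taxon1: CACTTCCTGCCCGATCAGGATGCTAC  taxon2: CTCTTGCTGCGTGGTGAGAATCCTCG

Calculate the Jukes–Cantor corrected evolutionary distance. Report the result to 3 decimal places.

0.539

The sequences differ at 10 of 26 sites (2, 6, 11, 12, 14, 16, 19, 22, 25, 26), so p = 10/26 ≈ 0.384615.
d = −(3/4) ln(1 − 4p/3) = −0.75 ln(1 − 0.51282) = −0.75 ln(0.48718)
  = −0.75 × (-0.719122) = 0.539342 substitutions/site.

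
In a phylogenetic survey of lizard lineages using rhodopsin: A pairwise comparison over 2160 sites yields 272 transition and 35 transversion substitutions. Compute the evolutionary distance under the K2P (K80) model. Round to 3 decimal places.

P = 272/2160 ≈ 0.125926 and Q = 35/2160 ≈ 0.016204.
Under the Kimura two-parameter model, d = −½ ln(1 − 2P − Q) − ¼ ln(1 − 2Q).
1 − 2P − Q = 0.731944, giving −½ ln(0.731944) = 0.156026.
1 − 2Q = 0.967592, giving −¼ ln(0.967592) = 0.008236.
d = 0.156026 + 0.008236 = 0.164262.

0.164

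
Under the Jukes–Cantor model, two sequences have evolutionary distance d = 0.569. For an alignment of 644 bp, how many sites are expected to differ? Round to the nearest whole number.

257

Invert JC69: p = (3/4)(1 − e^(−4d/3)) = 0.75 × (1 − e^(-0.758667)) = 0.75 × (1 − 0.468290) = 0.398783.
Expected differing sites = pL ≈ 0.398783 × 644 = 256.816252 ≈ 257.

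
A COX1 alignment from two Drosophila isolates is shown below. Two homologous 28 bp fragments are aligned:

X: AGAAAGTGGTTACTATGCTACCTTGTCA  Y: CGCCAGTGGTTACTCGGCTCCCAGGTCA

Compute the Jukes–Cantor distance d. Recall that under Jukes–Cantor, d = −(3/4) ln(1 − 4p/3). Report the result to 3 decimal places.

0.360

The sequences differ at 8 of 28 sites (1, 3, 4, 15, 16, 20, 23, 24), so p = 8/28 ≈ 0.285714.
d = −(3/4) ln(1 − 4p/3) = −0.75 ln(1 − 0.380952) = −0.75 ln(0.619048)
  = −0.75 × (-0.479572) = 0.359679 substitutions/site.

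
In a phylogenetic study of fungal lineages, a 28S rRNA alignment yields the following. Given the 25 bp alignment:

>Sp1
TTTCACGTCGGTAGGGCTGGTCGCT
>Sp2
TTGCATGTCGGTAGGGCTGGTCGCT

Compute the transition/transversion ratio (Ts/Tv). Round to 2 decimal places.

1.00

Transitions are A↔G and C↔T; transversions are all other mismatches.
Transitions: 1. Transversions: 1.
R = 1/1 = 1.00.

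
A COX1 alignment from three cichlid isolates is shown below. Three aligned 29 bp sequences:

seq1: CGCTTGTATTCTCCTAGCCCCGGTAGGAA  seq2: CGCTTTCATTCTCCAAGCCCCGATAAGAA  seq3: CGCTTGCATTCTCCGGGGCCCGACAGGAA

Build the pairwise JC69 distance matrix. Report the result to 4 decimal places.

seq1–seq2: 5/29 sites differ → p ≈ 0.172414, d = −0.75 ln(1 − 0.229885) = 0.195912 ≈ 0.1959.
seq1–seq3: 6/29 sites differ → p ≈ 0.206897, d = −0.75 ln(1 − 0.275863) = 0.242081 ≈ 0.2421.
seq2–seq3: 6/29 sites differ → p ≈ 0.206897, d = −0.75 ln(1 − 0.275863) = 0.242081 ≈ 0.2421.

d(seq1,seq2) = 0.1959, d(seq1,seq3) = 0.2421, d(seq2,seq3) = 0.2421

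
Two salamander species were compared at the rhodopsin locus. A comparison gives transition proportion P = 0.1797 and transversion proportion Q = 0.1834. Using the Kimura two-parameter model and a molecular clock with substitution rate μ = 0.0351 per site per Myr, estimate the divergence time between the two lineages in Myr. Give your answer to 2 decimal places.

Under the Kimura two-parameter model, d = −½ ln(1 − 2P − Q) − ¼ ln(1 − 2Q).
1 − 2P − Q = 0.4572, giving −½ ln(0.4572) = 0.391317.
1 − 2Q = 0.6332, giving −¼ ln(0.6332) = 0.114242.
d = 0.391317 + 0.114242 = 0.505559.
Under a molecular clock d = 2μt, so t = d/(2μ) = 0.505559 / (2 × 0.0351) = 7.20 Myr.

7.20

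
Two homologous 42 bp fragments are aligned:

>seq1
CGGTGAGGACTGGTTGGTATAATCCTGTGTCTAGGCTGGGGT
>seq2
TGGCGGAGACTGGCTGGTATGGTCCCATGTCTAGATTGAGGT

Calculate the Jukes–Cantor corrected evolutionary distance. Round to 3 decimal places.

0.360

The sequences differ at 12 of 42 sites, so p = 12/42 ≈ 0.285714.
d = −(3/4) ln(1 − 4p/3) = −0.75 ln(1 − 0.380952) = −0.75 ln(0.619048)
  = −0.75 × (-0.479572) = 0.359679 substitutions/site.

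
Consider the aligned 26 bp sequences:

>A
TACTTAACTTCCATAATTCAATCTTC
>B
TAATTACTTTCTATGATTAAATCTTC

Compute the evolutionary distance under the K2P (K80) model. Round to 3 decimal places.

Of 26 sites, 3 differences are transitions and 3 are transversions, so P = 3/26 ≈ 0.115385 and Q = 3/26 ≈ 0.115385.
Under the Kimura two-parameter model, d = −½ ln(1 − 2P − Q) − ¼ ln(1 − 2Q).
1 − 2P − Q = 0.653845, giving −½ ln(0.653845) = 0.212442.
1 − 2Q = 0.76923, giving −¼ ln(0.76923) = 0.065591.
d = 0.212442 + 0.065591 = 0.278033.

0.278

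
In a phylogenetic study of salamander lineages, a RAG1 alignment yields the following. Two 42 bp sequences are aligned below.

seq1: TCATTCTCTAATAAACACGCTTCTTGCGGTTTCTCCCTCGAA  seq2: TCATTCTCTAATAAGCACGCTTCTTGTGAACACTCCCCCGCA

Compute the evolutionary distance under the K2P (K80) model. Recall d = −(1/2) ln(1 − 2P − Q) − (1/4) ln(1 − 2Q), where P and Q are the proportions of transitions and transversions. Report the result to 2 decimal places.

Of 42 sites, 5 differences are transitions and 3 are transversions, so P = 5/42 ≈ 0.119048 and Q = 3/42 ≈ 0.071429.
Under the Kimura two-parameter model, d = −½ ln(1 − 2P − Q) − ¼ ln(1 − 2Q).
1 − 2P − Q = 0.690475, giving −½ ln(0.690475) = 0.185188.
1 − 2Q = 0.857142, giving −¼ ln(0.857142) = 0.038538.
d = 0.185188 + 0.038538 = 0.223726.

0.22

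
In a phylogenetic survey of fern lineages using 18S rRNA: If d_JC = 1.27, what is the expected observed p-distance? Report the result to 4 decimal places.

0.6121

p = (3/4)(1 − e^(−4d/3)) = 0.75 × (1 − e^(-1.693333)) = 0.75 × (1 − 0.183906) = 0.612071.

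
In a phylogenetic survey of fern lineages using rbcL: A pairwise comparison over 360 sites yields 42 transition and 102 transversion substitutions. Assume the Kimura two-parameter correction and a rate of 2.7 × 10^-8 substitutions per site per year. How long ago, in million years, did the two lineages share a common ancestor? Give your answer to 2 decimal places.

P = 42/360 ≈ 0.116667 and Q = 102/360 ≈ 0.283333.
Under the Kimura two-parameter model, d = −½ ln(1 − 2P − Q) − ¼ ln(1 − 2Q).
1 − 2P − Q = 0.483333, giving −½ ln(0.483333) = 0.363525.
1 − 2Q = 0.433334, giving −¼ ln(0.433334) = 0.209062.
d = 0.363525 + 0.209062 = 0.572587.
Under a molecular clock d = 2μt, so t = d/(2μ) = 0.572587 / (2 × 2.7 × 10^-8) = 10.60 million years.

10.60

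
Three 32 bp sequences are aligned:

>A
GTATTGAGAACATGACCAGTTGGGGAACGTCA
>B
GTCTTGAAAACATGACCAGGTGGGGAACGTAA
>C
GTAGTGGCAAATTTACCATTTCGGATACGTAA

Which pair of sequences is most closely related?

A–B: 4/32 differ, p = 0.125, d = 0.137.
A–C: 11/32 differ, p = 0.344, d = 0.460.
B–C: 12/32 differ, p = 0.375, d = 0.520.
The smallest distance is between A and B.

A and B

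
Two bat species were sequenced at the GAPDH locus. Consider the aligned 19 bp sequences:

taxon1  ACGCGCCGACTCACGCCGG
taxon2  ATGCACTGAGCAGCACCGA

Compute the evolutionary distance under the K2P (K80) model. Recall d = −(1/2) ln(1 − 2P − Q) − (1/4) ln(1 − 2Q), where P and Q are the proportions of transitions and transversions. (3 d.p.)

0.982

Of 19 sites, 7 differences are transitions and 2 are transversions, so P = 7/19 ≈ 0.368421 and Q = 2/19 ≈ 0.105263.
Under the Kimura two-parameter model, d = −½ ln(1 − 2P − Q) − ¼ ln(1 − 2Q).
1 − 2P − Q = 0.157895, giving −½ ln(0.157895) = 0.922913.
1 − 2Q = 0.789474, giving −¼ ln(0.789474) = 0.059097.
d = 0.922913 + 0.059097 = 0.982010.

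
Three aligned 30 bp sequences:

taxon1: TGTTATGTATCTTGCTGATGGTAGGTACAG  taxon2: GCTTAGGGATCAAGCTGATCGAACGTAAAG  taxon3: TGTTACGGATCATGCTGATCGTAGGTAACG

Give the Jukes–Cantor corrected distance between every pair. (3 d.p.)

taxon1–taxon2: 10/30 sites differ → p ≈ 0.333333, d = −0.75 ln(1 − 0.444444) = 0.440839 ≈ 0.441.
taxon1–taxon3: 6/30 sites differ → p = 0.2, d = −0.75 ln(1 − 0.266667) = 0.232617 ≈ 0.233.
taxon2–taxon3: 7/30 sites differ → p ≈ 0.233333, d = −0.75 ln(1 − 0.311111) = 0.279506 ≈ 0.280.

d(taxon1,taxon2) = 0.441, d(taxon1,taxon3) = 0.233, d(taxon2,taxon3) = 0.280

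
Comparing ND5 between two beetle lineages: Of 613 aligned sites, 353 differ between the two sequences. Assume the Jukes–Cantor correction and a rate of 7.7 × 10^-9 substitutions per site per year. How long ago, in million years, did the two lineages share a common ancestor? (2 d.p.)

p = 353/613 ≈ 0.575856.
d = −(3/4) ln(1 − 4p/3) = −0.75 ln(1 − 0.767808) = −0.75 ln(0.232192)
  = −0.75 × (-1.460191) = 1.095143 substitutions/site.
Under a molecular clock d = 2μt, so t = d/(2μ) = 1.095143 / (2 × 7.7 × 10^-9) = 71.11 million years.

71.11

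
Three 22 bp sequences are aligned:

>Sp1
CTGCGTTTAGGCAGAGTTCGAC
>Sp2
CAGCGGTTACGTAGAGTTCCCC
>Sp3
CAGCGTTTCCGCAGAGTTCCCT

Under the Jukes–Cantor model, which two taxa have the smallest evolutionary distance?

Sp1–Sp2: 6/22 differ, p = 0.273, d = 0.339.
Sp1–Sp3: 6/22 differ, p = 0.273, d = 0.339.
Sp2–Sp3: 4/22 differ, p = 0.182, d = 0.208.
The smallest distance is between Sp2 and Sp3.

Sp2 and Sp3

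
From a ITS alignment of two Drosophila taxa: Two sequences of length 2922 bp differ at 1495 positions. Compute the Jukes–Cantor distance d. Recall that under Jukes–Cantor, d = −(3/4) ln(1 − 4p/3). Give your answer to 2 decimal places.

p = 1495/2922 ≈ 0.511636.
d = −(3/4) ln(1 − 4p/3) = −0.75 ln(1 − 0.682181) = −0.75 ln(0.317819)
  = −0.75 × (-1.146273) = 0.859705 substitutions/site.

0.86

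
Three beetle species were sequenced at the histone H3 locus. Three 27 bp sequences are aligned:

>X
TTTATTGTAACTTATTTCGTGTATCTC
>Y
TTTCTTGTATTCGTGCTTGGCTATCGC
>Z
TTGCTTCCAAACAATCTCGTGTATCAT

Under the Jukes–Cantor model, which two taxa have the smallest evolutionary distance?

X and Z

X–Y: 12/27 differ, p = 0.444, d = 0.673.
X–Z: 10/27 differ, p = 0.370, d = 0.511.
Y–Z: 13/27 differ, p = 0.481, d = 0.770.
The smallest distance is between X and Z.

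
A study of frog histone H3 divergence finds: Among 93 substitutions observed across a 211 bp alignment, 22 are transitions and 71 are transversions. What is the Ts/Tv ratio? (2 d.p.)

R = 22/71 = 0.309859… ≈ 0.31 (to 2 d.p.).

0.31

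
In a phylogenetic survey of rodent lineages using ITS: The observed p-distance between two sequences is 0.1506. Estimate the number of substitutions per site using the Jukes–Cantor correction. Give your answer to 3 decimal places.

d = −(3/4) ln(1 − 4p/3) = −0.75 ln(1 − 0.2008) = −0.75 ln(0.7992)
  = −0.75 × (-0.224144) = 0.168108 substitutions/site.

0.168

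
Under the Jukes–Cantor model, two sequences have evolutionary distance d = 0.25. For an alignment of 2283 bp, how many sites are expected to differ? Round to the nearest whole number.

485

Invert JC69: p = (3/4)(1 − e^(−4d/3)) = 0.75 × (1 − e^(-0.333333)) = 0.75 × (1 − 0.716532) = 0.212601.
Expected differing sites = pL ≈ 0.212601 × 2283 = 485.368083 ≈ 485.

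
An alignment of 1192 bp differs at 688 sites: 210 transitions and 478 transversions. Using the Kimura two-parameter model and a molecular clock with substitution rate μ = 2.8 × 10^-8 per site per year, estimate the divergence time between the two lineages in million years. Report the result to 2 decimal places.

P = 210/1192 ≈ 0.176174 and Q = 478/1192 ≈ 0.401007.
Under the Kimura two-parameter model, d = −½ ln(1 − 2P − Q) − ¼ ln(1 − 2Q).
1 − 2P − Q = 0.246645, giving −½ ln(0.246645) = 0.699903.
1 − 2Q = 0.197986, giving −¼ ln(0.197986) = 0.404890.
d = 0.699903 + 0.404890 = 1.104793.
Under a molecular clock d = 2μt, so t = d/(2μ) = 1.104793 / (2 × 2.8 × 10^-8) = 19.73 million years.

19.73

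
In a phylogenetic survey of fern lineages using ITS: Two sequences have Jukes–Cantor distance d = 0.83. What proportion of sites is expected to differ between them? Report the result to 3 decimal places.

0.502

p = (3/4)(1 − e^(−4d/3)) = 0.75 × (1 − e^(-1.106667)) = 0.75 × (1 − 0.330659) = 0.502006.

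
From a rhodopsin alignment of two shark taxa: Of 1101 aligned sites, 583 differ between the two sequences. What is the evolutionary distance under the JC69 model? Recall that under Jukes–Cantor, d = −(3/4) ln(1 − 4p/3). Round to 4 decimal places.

p = 583/1101 ≈ 0.529519.
d = −(3/4) ln(1 − 4p/3) = −0.75 ln(1 − 0.706025) = −0.75 ln(0.293975)
  = −0.75 × (-1.224261) = 0.918196 substitutions/site.

0.9182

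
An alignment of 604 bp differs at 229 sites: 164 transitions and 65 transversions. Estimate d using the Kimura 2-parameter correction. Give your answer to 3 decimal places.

0.586

P = 164/604 ≈ 0.271523 and Q = 65/604 ≈ 0.107616.
Under the Kimura two-parameter model, d = −½ ln(1 − 2P − Q) − ¼ ln(1 − 2Q).
1 − 2P − Q = 0.349338, giving −½ ln(0.349338) = 0.525858.
1 − 2Q = 0.784768, giving −¼ ln(0.784768) = 0.060592.
d = 0.525858 + 0.060592 = 0.586450.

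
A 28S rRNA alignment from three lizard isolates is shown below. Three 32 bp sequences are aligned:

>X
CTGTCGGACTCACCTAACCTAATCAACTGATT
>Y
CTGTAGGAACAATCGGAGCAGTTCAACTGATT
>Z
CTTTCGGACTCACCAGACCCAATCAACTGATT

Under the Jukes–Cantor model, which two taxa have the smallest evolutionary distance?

X and Z

X–Y: 11/32 differ, p = 0.344, d = 0.460.
X–Z: 4/32 differ, p = 0.125, d = 0.137.
Y–Z: 11/32 differ, p = 0.344, d = 0.460.
The smallest distance is between X and Z.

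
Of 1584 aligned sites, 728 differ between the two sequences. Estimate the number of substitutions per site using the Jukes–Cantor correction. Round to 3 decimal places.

0.712

p = 728/1584 ≈ 0.459596.
d = −(3/4) ln(1 − 4p/3) = −0.75 ln(1 − 0.612795) = −0.75 ln(0.387205)
  = −0.75 × (-0.948801) = 0.711601 substitutions/site.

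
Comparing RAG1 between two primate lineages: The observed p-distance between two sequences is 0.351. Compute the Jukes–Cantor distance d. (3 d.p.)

0.473

d = −(3/4) ln(1 − 4p/3) = −0.75 ln(1 − 0.468) = −0.75 ln(0.532)
  = −0.75 × (-0.631112) = 0.473334 substitutions/site.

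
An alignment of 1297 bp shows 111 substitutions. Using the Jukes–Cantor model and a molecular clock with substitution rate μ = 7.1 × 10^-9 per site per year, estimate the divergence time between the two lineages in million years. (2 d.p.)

p = 111/1297 ≈ 0.085582.
d = −(3/4) ln(1 − 4p/3) = −0.75 ln(1 − 0.114109) = −0.75 ln(0.885891)
  = −0.75 × (-0.121161) = 0.090871 substitutions/site.
Under a molecular clock d = 2μt, so t = d/(2μ) = 0.090871 / (2 × 7.1 × 10^-9) = 6.40 million years.

6.40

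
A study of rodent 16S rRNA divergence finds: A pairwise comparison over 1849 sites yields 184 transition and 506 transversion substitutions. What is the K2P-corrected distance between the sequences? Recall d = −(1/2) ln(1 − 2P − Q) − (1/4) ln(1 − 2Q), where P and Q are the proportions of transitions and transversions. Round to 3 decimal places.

0.518

P = 184/1849 ≈ 0.099513 and Q = 506/1849 ≈ 0.273661.
Under the Kimura two-parameter model, d = −½ ln(1 − 2P − Q) − ¼ ln(1 − 2Q).
1 − 2P − Q = 0.527313, giving −½ ln(0.527313) = 0.319980.
1 − 2Q = 0.452678, giving −¼ ln(0.452678) = 0.198144.
d = 0.319980 + 0.198144 = 0.518124.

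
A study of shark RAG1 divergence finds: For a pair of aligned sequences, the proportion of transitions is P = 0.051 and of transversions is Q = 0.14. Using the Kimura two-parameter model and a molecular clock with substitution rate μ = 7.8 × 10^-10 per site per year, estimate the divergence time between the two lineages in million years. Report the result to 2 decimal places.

Under the Kimura two-parameter model, d = −½ ln(1 − 2P − Q) − ¼ ln(1 − 2Q).
1 − 2P − Q = 0.758, giving −½ ln(0.758) = 0.138536.
1 − 2Q = 0.72, giving −¼ ln(0.72) = 0.082126.
d = 0.138536 + 0.082126 = 0.220662.
Under a molecular clock d = 2μt, so t = d/(2μ) = 0.220662 / (2 × 7.8 × 10^-10) = 141.45 million years.

141.45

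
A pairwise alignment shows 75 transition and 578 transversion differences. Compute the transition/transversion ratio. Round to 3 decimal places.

R = 75/578 = 0.129757… ≈ 0.130 (to 3 d.p.).

0.130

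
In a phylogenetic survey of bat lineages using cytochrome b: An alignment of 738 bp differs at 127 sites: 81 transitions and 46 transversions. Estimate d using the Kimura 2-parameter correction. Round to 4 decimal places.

P = 81/738 ≈ 0.109756 and Q = 46/738 ≈ 0.062331.
Under the Kimura two-parameter model, d = −½ ln(1 − 2P − Q) − ¼ ln(1 − 2Q).
1 − 2P − Q = 0.718157, giving −½ ln(0.718157) = 0.165534.
1 − 2Q = 0.875338, giving −¼ ln(0.875338) = 0.033286.
d = 0.165534 + 0.033286 = 0.198820.

0.1988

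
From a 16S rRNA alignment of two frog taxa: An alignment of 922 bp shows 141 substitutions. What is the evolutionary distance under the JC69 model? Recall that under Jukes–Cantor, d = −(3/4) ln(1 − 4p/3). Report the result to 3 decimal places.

0.171

p = 141/922 ≈ 0.152928.
d = −(3/4) ln(1 − 4p/3) = −0.75 ln(1 − 0.203904) = −0.75 ln(0.796096)
  = −0.75 × (-0.228035) = 0.171026 substitutions/site.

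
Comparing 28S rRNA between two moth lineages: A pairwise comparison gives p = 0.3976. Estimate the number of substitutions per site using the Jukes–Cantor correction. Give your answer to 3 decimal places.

0.566

d = −(3/4) ln(1 − 4p/3) = −0.75 ln(1 − 0.530133) = −0.75 ln(0.469867)
  = −0.75 × (-0.755306) = 0.566480 substitutions/site.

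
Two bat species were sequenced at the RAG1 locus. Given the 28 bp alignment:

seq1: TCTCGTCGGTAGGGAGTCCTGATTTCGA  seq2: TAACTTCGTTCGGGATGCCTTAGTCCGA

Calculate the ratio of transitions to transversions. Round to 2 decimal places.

0.11

Transitions are A↔G and C↔T; transversions are all other mismatches.
Transitions: 1. Transversions: 9.
R = 1/9 = 0.111111… ≈ 0.11 (to 2 d.p.).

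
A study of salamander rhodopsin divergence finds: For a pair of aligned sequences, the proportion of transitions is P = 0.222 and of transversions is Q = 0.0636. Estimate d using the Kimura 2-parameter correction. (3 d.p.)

0.388

Under the Kimura two-parameter model, d = −½ ln(1 − 2P − Q) − ¼ ln(1 − 2Q).
1 − 2P − Q = 0.4924, giving −½ ln(0.4924) = 0.354232.
1 − 2Q = 0.8728, giving −¼ ln(0.8728) = 0.034012.
d = 0.354232 + 0.034012 = 0.388244.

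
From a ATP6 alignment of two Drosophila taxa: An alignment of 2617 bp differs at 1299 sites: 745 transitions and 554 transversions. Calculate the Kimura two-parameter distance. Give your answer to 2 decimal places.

P = 745/2617 ≈ 0.284677 and Q = 554/2617 ≈ 0.211693.
Under the Kimura two-parameter model, d = −½ ln(1 − 2P − Q) − ¼ ln(1 − 2Q).
1 − 2P − Q = 0.218953, giving −½ ln(0.218953) = 0.759449.
1 − 2Q = 0.576614, giving −¼ ln(0.576614) = 0.137646.
d = 0.759449 + 0.137646 = 0.897095.

0.90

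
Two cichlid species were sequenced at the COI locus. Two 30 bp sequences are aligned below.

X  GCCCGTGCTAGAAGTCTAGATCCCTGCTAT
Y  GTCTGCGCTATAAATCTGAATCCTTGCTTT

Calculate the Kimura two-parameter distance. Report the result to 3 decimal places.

0.417

Of 30 sites, 7 differences are transitions and 2 are transversions, so P = 7/30 ≈ 0.233333 and Q = 2/30 ≈ 0.066667.
Under the Kimura two-parameter model, d = −½ ln(1 − 2P − Q) − ¼ ln(1 − 2Q).
1 − 2P − Q = 0.466667, giving −½ ln(0.466667) = 0.381070.
1 − 2Q = 0.866666, giving −¼ ln(0.866666) = 0.035775.
d = 0.381070 + 0.035775 = 0.416845.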